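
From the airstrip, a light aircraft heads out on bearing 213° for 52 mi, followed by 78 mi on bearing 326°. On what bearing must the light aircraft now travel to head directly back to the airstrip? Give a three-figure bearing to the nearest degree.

106°

Leg 1 (213°, 52 mi): east 52 sin 213° = -28.32, north 52 cos 213° = -43.61
Leg 2 (326°, 78 mi): east 78 sin 326° = -43.62, north 78 cos 326° = 64.66
Net displacement: -71.94 east, 21.05 north. Direction back to start is (71.94, -21.05): bearing = atan2(71.94, -21.05) mod 360° = 106.31° ≈ 106°.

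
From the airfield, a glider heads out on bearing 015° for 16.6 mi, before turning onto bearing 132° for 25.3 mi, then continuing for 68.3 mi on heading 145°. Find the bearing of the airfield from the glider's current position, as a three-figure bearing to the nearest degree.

312°

Leg 1 (015°, 16.6 mi): east 16.6 sin 15° = 4.30, north 16.6 cos 15° = 16.03
Leg 2 (132°, 25.3 mi): east 25.3 sin 132° = 18.80, north 25.3 cos 132° = -16.93
Leg 3 (145°, 68.3 mi): east 68.3 sin 145° = 39.18, north 68.3 cos 145° = -55.95
Net displacement: 62.27 east, -56.84 north. Direction back to start is (-62.27, 56.84): bearing = atan2(-62.27, 56.84) mod 360° = 312.39° ≈ 312°.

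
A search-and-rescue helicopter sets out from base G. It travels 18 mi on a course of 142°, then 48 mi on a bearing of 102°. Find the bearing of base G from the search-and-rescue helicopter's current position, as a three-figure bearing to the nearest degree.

Leg 1 (142°, 18 mi): east 18 sin 142° = 11.08, north 18 cos 142° = -14.18
Leg 2 (102°, 48 mi): east 48 sin 102° = 46.95, north 48 cos 102° = -9.98
Net displacement: 58.03 east, -24.16 north. Direction back to start is (-58.03, 24.16): bearing = atan2(-58.03, 24.16) mod 360° = 292.61° ≈ 293°.

293°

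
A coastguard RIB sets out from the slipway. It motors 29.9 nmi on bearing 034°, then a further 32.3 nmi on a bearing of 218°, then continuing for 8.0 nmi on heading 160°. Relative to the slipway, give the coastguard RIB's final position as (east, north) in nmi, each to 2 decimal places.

Leg 1 (034°, 29.9 nmi): east 29.9 sin 34° = 16.72, north 29.9 cos 34° = 24.79
Leg 2 (218°, 32.3 nmi): east 32.3 sin 218° = -19.89, north 32.3 cos 218° = -25.45
Leg 3 (160°, 8.0 nmi): east 8.0 sin 160° = 2.74, north 8.0 cos 160° = -7.52
Summing: -0.43 nmi east, -8.18 nmi north → (-0.43, -8.18).

(-0.43, -8.18)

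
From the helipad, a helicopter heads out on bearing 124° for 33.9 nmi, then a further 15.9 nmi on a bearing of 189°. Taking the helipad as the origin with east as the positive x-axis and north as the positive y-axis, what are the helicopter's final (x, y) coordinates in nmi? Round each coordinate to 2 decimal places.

(25.62, -34.66)

Leg 1 (124°, 33.9 nmi): east 33.9 sin 124° = 28.10, north 33.9 cos 124° = -18.96
Leg 2 (189°, 15.9 nmi): east 15.9 sin 189° = -2.49, north 15.9 cos 189° = -15.70
Summing: 25.62 nmi east, -34.66 nmi north → (25.62, -34.66).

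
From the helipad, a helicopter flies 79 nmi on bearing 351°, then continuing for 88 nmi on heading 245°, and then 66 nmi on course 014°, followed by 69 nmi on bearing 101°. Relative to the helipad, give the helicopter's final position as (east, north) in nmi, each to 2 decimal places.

(-8.41, 91.71)

Leg 1 (351°, 79 nmi): east 79 sin 351° = -12.36, north 79 cos 351° = 78.03
Leg 2 (245°, 88 nmi): east 88 sin 245° = -79.76, north 88 cos 245° = -37.19
Leg 3 (014°, 66 nmi): east 66 sin 14° = 15.97, north 66 cos 14° = 64.04
Leg 4 (101°, 69 nmi): east 69 sin 101° = 67.73, north 69 cos 101° = -13.17
Summing: -8.41 nmi east, 91.71 nmi north → (-8.41, 91.71).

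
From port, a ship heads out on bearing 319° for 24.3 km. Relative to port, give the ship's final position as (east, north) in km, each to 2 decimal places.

Leg 1 (319°, 24.3 km): east 24.3 sin 319° = -15.94, north 24.3 cos 319° = 18.34
Summing: -15.94 km east, 18.34 km north → (-15.94, 18.34).

(-15.94, 18.34)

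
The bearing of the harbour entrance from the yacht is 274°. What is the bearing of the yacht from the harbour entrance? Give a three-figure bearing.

Back-bearing = 274° − 180° = 094°.

094°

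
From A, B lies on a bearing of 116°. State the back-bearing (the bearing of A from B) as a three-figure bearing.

Back-bearing = 116° + 180° = 296°.

296°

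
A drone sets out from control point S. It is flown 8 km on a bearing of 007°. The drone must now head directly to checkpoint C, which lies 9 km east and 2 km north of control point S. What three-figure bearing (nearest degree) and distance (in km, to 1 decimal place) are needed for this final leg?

127°, 10.0 km

Leg 1 (007°, 8 km): east 8 sin 7° = 0.97, north 8 cos 7° = 7.94
Current position: (0.97, 7.94). Target: (9, 2). Remaining: Δeast = 8.03, Δnorth = -5.94.
Bearing = atan2(8.03, -5.94) mod 360° = 126.51°; distance = √((8.03)² + (-5.94)²) = 9.984 km.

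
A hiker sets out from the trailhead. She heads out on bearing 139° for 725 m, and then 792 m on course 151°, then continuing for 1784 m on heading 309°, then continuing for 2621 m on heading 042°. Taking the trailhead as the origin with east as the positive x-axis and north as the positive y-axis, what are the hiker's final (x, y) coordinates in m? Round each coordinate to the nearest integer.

Leg 1 (139°, 725 m): east 725 sin 139° = 475.64, north 725 cos 139° = -547.16
Leg 2 (151°, 792 m): east 792 sin 151° = 383.97, north 792 cos 151° = -692.70
Leg 3 (309°, 1784 m): east 1784 sin 309° = -1386.43, north 1784 cos 309° = 1122.71
Leg 4 (042°, 2621 m): east 2621 sin 42° = 1753.79, north 2621 cos 42° = 1947.78
Summing: 1226.97 m east, 1830.63 m north → (1227, 1831).

(1227, 1831)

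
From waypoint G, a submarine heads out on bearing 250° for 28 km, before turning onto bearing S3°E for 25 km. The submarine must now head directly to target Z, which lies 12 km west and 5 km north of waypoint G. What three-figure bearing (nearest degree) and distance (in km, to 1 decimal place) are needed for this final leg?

018°, 41.6 km

Leg 1 (250°, 28 km): east 28 sin 250° = -26.31, north 28 cos 250° = -9.58
Leg 2 (S3°E, 25 km): east 25 sin 177° = 1.31, north 25 cos 177° = -24.97
Current position: (-25.00, -34.54). Target: (-12, 5). Remaining: Δeast = 13.00, Δnorth = 39.54.
Bearing = atan2(13.00, 39.54) mod 360° = 18.20°; distance = √((13.00)² + (39.54)²) = 41.625 km.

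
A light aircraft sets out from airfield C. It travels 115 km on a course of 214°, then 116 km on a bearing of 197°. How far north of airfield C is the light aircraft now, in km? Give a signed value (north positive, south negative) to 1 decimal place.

Leg 1 (214°, 115 km): east 115 sin 214° = -64.31, north 115 cos 214° = -95.34
Leg 2 (197°, 116 km): east 116 sin 197° = -33.92, north 116 cos 197° = -110.93
Net north component: -206.27 km.

-206.3 km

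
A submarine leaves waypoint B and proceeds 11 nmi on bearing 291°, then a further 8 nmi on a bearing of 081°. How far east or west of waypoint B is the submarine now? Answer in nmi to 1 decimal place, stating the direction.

2.4 nmi west

Leg 1 (291°, 11 nmi): east 11 sin 291° = -10.27, north 11 cos 291° = 3.94
Leg 2 (081°, 8 nmi): east 8 sin 81° = 7.90, north 8 cos 81° = 1.25
Net east component: -2.37 nmi.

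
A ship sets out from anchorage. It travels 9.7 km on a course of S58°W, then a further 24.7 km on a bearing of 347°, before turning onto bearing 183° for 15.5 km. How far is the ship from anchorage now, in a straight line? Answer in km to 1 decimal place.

15.0 km

Leg 1 (S58°W, 9.7 km): east 9.7 sin 238° = -8.23, north 9.7 cos 238° = -5.14
Leg 2 (347°, 24.7 km): east 24.7 sin 347° = -5.56, north 24.7 cos 347° = 24.07
Leg 3 (183°, 15.5 km): east 15.5 sin 183° = -0.81, north 15.5 cos 183° = -15.48
Net: -14.59 east, 3.45 north. Distance = √((-14.59)² + (3.45)²) = 14.995 km.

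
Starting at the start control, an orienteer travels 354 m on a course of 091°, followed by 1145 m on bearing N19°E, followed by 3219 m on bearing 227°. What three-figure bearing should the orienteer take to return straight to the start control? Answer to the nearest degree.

055°

Leg 1 (091°, 354 m): east 354 sin 91° = 353.95, north 354 cos 91° = -6.18
Leg 2 (N19°E, 1145 m): east 1145 sin 19° = 372.78, north 1145 cos 19° = 1082.62
Leg 3 (227°, 3219 m): east 3219 sin 227° = -2354.23, north 3219 cos 227° = -2195.35
Net displacement: -1627.51 east, -1118.91 north. Direction back to start is (1627.51, 1118.91): bearing = atan2(1627.51, 1118.91) mod 360° = 55.49° ≈ 055°.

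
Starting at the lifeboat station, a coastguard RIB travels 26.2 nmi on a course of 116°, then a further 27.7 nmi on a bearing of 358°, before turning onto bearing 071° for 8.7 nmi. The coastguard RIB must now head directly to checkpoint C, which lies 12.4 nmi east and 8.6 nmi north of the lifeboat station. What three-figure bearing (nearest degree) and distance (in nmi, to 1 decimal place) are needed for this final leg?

240°, 21.2 nmi

Leg 1 (116°, 26.2 nmi): east 26.2 sin 116° = 23.55, north 26.2 cos 116° = -11.49
Leg 2 (358°, 27.7 nmi): east 27.7 sin 358° = -0.97, north 27.7 cos 358° = 27.68
Leg 3 (071°, 8.7 nmi): east 8.7 sin 71° = 8.23, north 8.7 cos 71° = 2.83
Current position: (30.81, 19.03). Target: (12.4, 8.6). Remaining: Δeast = -18.41, Δnorth = -10.43.
Bearing = atan2(-18.41, -10.43) mod 360° = 240.46°; distance = √((-18.41)² + (-10.43)²) = 21.157 nmi.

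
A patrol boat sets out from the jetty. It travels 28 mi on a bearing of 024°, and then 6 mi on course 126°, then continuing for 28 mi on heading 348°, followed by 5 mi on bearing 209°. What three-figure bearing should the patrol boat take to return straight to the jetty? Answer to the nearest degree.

190°

Leg 1 (024°, 28 mi): east 28 sin 24° = 11.39, north 28 cos 24° = 25.58
Leg 2 (126°, 6 mi): east 6 sin 126° = 4.85, north 6 cos 126° = -3.53
Leg 3 (348°, 28 mi): east 28 sin 348° = -5.82, north 28 cos 348° = 27.39
Leg 4 (209°, 5 mi): east 5 sin 209° = -2.42, north 5 cos 209° = -4.37
Net displacement: 8.00 east, 45.07 north. Direction back to start is (-8.00, -45.07): bearing = atan2(-8.00, -45.07) mod 360° = 190.06° ≈ 190°.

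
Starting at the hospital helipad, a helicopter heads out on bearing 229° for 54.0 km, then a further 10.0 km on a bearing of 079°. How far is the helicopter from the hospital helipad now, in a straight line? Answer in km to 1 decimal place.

Leg 1 (229°, 54.0 km): east 54.0 sin 229° = -40.75, north 54.0 cos 229° = -35.43
Leg 2 (079°, 10.0 km): east 10.0 sin 79° = 9.82, north 10.0 cos 79° = 1.91
Net: -30.94 east, -33.52 north. Distance = √((-30.94)² + (-33.52)²) = 45.615 km.

45.6 km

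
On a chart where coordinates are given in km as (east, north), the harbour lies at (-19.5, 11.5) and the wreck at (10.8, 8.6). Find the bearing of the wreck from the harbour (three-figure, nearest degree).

Δeast = 10.8 − -19.5 = 30.30; Δnorth = 8.6 − 11.5 = -2.90.
Bearing = atan2(Δeast, Δnorth) mod 360° = 95.47° ≈ 095°.

095°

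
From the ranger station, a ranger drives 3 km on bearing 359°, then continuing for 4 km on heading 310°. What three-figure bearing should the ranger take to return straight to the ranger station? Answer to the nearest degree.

151°

Leg 1 (359°, 3 km): east 3 sin 359° = -0.05, north 3 cos 359° = 3.00
Leg 2 (310°, 4 km): east 4 sin 310° = -3.06, north 4 cos 310° = 2.57
Net displacement: -3.12 east, 5.57 north. Direction back to start is (3.12, -5.57): bearing = atan2(3.12, -5.57) mod 360° = 150.78° ≈ 151°.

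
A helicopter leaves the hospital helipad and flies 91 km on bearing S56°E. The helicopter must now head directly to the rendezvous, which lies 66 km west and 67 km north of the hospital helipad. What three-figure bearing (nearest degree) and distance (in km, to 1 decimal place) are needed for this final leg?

Leg 1 (S56°E, 91 km): east 91 sin 124° = 75.44, north 91 cos 124° = -50.89
Current position: (75.44, -50.89). Target: (-66, 67). Remaining: Δeast = -141.44, Δnorth = 117.89.
Bearing = atan2(-141.44, 117.89) mod 360° = 309.81°; distance = √((-141.44)² + (117.89)²) = 184.128 km.

310°, 184.1 km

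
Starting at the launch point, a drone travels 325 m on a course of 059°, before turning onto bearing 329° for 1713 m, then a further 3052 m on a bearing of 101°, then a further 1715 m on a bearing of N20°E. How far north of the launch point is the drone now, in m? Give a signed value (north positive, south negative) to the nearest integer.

Leg 1 (059°, 325 m): east 325 sin 59° = 278.58, north 325 cos 59° = 167.39
Leg 2 (329°, 1713 m): east 1713 sin 329° = -882.26, north 1713 cos 329° = 1468.33
Leg 3 (101°, 3052 m): east 3052 sin 101° = 2995.93, north 3052 cos 101° = -582.35
Leg 4 (N20°E, 1715 m): east 1715 sin 20° = 586.56, north 1715 cos 20° = 1611.57
Net north component: 2664.94 m.

2665 m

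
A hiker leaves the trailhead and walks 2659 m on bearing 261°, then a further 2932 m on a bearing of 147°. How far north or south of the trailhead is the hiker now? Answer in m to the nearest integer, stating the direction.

Leg 1 (261°, 2659 m): east 2659 sin 261° = -2626.26, north 2659 cos 261° = -415.96
Leg 2 (147°, 2932 m): east 2932 sin 147° = 1596.88, north 2932 cos 147° = -2458.98
Net north component: -2874.94 m.

2875 m south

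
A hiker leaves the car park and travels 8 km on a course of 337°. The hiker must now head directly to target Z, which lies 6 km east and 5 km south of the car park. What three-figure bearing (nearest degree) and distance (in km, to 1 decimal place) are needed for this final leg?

144°, 15.4 km

Leg 1 (337°, 8 km): east 8 sin 337° = -3.13, north 8 cos 337° = 7.36
Current position: (-3.13, 7.36). Target: (6, -5). Remaining: Δeast = 9.13, Δnorth = -12.36.
Bearing = atan2(9.13, -12.36) mod 360° = 143.57°; distance = √((9.13)² + (-12.36)²) = 15.367 km.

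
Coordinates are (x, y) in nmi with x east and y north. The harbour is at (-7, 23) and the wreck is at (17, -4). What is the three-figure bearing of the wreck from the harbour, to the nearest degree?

Δeast = 17 − -7 = 24.00; Δnorth = -4 − 23 = -27.00.
Bearing = atan2(Δeast, Δnorth) mod 360° = 138.37° ≈ 138°.

138°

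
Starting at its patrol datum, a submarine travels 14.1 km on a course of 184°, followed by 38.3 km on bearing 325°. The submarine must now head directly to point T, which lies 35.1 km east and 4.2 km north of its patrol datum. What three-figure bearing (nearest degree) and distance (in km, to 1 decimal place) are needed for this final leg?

103°, 59.5 km

Leg 1 (184°, 14.1 km): east 14.1 sin 184° = -0.98, north 14.1 cos 184° = -14.07
Leg 2 (325°, 38.3 km): east 38.3 sin 325° = -21.97, north 38.3 cos 325° = 31.37
Current position: (-22.95, 17.31). Target: (35.1, 4.2). Remaining: Δeast = 58.05, Δnorth = -13.11.
Bearing = atan2(58.05, -13.11) mod 360° = 102.72°; distance = √((58.05)² + (-13.11)²) = 59.513 km.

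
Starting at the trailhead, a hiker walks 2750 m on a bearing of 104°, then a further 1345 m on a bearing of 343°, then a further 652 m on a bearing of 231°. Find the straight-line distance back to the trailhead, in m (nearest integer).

1781 m

Leg 1 (104°, 2750 m): east 2750 sin 104° = 2668.31, north 2750 cos 104° = -665.29
Leg 2 (343°, 1345 m): east 1345 sin 343° = -393.24, north 1345 cos 343° = 1286.23
Leg 3 (231°, 652 m): east 652 sin 231° = -506.70, north 652 cos 231° = -410.32
Net: 1768.37 east, 210.63 north. Distance = √((1768.37)² + (210.63)²) = 1780.874 m.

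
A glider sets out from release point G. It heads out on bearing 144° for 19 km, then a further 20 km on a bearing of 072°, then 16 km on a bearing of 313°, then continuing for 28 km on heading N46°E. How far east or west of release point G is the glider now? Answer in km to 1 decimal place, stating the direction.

Leg 1 (144°, 19 km): east 19 sin 144° = 11.17, north 19 cos 144° = -15.37
Leg 2 (072°, 20 km): east 20 sin 72° = 19.02, north 20 cos 72° = 6.18
Leg 3 (313°, 16 km): east 16 sin 313° = -11.70, north 16 cos 313° = 10.91
Leg 4 (N46°E, 28 km): east 28 sin 46° = 20.14, north 28 cos 46° = 19.45
Net east component: 38.63 km.

38.6 km east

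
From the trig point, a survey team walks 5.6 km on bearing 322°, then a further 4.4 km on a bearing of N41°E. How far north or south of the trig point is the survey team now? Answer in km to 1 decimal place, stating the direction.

Leg 1 (322°, 5.6 km): east 5.6 sin 322° = -3.45, north 5.6 cos 322° = 4.41
Leg 2 (N41°E, 4.4 km): east 4.4 sin 41° = 2.89, north 4.4 cos 41° = 3.32
Net north component: 7.73 km.

7.7 km north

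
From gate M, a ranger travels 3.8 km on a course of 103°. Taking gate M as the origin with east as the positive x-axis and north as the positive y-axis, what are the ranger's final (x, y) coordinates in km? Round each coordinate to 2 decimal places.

Leg 1 (103°, 3.8 km): east 3.8 sin 103° = 3.70, north 3.8 cos 103° = -0.85
Summing: 3.70 km east, -0.85 km north → (3.70, -0.85).

(3.70, -0.85)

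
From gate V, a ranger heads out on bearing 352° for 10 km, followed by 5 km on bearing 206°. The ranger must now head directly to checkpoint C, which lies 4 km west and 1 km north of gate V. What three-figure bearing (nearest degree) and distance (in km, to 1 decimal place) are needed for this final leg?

185°, 4.4 km

Leg 1 (352°, 10 km): east 10 sin 352° = -1.39, north 10 cos 352° = 9.90
Leg 2 (206°, 5 km): east 5 sin 206° = -2.19, north 5 cos 206° = -4.49
Current position: (-3.58, 5.41). Target: (-4, 1). Remaining: Δeast = -0.42, Δnorth = -4.41.
Bearing = atan2(-0.42, -4.41) mod 360° = 185.40°; distance = √((-0.42)² + (-4.41)²) = 4.428 km.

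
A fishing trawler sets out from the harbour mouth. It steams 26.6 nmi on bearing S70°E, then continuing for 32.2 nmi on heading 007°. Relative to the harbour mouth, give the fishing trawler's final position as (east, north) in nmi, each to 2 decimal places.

Leg 1 (S70°E, 26.6 nmi): east 26.6 sin 110° = 25.00, north 26.6 cos 110° = -9.10
Leg 2 (007°, 32.2 nmi): east 32.2 sin 7° = 3.92, north 32.2 cos 7° = 31.96
Summing: 28.92 nmi east, 22.86 nmi north → (28.92, 22.86).

(28.92, 22.86)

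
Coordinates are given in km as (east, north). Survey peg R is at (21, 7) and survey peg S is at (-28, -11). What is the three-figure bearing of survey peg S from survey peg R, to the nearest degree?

250°

Δeast = -28 − 21 = -49.00; Δnorth = -11 − 7 = -18.00.
Bearing = atan2(Δeast, Δnorth) mod 360° = 249.83° ≈ 250°.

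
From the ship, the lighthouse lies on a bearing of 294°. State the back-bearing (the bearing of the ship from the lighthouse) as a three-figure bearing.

Back-bearing = 294° − 180° = 114°.

114°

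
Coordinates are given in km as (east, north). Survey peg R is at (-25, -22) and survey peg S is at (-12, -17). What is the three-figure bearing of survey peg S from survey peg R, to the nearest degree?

069°

Δeast = -12 − -25 = 13.00; Δnorth = -17 − -22 = 5.00.
Bearing = atan2(Δeast, Δnorth) mod 360° = 68.96° ≈ 069°.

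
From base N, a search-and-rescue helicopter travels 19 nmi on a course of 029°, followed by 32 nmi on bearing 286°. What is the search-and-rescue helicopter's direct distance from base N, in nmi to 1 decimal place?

Leg 1 (029°, 19 nmi): east 19 sin 29° = 9.21, north 19 cos 29° = 16.62
Leg 2 (286°, 32 nmi): east 32 sin 286° = -30.76, north 32 cos 286° = 8.82
Net: -21.55 east, 25.44 north. Distance = √((-21.55)² + (25.44)²) = 33.339 nmi.

33.3 nmi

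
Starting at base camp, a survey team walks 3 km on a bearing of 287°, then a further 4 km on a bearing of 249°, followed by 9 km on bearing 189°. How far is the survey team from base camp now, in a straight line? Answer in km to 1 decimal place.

Leg 1 (287°, 3 km): east 3 sin 287° = -2.87, north 3 cos 287° = 0.88
Leg 2 (249°, 4 km): east 4 sin 249° = -3.73, north 4 cos 249° = -1.43
Leg 3 (189°, 9 km): east 9 sin 189° = -1.41, north 9 cos 189° = -8.89
Net: -8.01 east, -9.45 north. Distance = √((-8.01)² + (-9.45)²) = 12.385 km.

12.4 km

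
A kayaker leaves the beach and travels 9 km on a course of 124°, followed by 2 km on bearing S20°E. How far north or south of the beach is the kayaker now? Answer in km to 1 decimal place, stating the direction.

Leg 1 (124°, 9 km): east 9 sin 124° = 7.46, north 9 cos 124° = -5.03
Leg 2 (S20°E, 2 km): east 2 sin 160° = 0.68, north 2 cos 160° = -1.88
Net north component: -6.91 km.

6.9 km south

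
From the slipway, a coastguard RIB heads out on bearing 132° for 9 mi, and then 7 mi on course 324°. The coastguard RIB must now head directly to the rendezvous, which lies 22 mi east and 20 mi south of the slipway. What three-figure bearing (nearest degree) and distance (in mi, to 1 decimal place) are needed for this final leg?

Leg 1 (132°, 9 mi): east 9 sin 132° = 6.69, north 9 cos 132° = -6.02
Leg 2 (324°, 7 mi): east 7 sin 324° = -4.11, north 7 cos 324° = 5.66
Current position: (2.57, -0.36). Target: (22, -20). Remaining: Δeast = 19.43, Δnorth = -19.64.
Bearing = atan2(19.43, -19.64) mod 360° = 135.31°; distance = √((19.43)² + (-19.64)²) = 27.625 mi.

135°, 27.6 mi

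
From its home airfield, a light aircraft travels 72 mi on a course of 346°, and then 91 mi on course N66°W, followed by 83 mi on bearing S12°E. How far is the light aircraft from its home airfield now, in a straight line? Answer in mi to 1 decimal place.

87.2 mi

Leg 1 (346°, 72 mi): east 72 sin 346° = -17.42, north 72 cos 346° = 69.86
Leg 2 (N66°W, 91 mi): east 91 sin 294° = -83.13, north 91 cos 294° = 37.01
Leg 3 (S12°E, 83 mi): east 83 sin 168° = 17.26, north 83 cos 168° = -81.19
Net: -83.29 east, 25.69 north. Distance = √((-83.29)² + (25.69)²) = 87.166 mi.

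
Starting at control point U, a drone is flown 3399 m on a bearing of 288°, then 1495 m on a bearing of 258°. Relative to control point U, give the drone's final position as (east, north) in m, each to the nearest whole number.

Leg 1 (288°, 3399 m): east 3399 sin 288° = -3232.64, north 3399 cos 288° = 1050.35
Leg 2 (258°, 1495 m): east 1495 sin 258° = -1462.33, north 1495 cos 258° = -310.83
Summing: -4694.97 m east, 739.52 m north → (-4695, 740).

(-4695, 740)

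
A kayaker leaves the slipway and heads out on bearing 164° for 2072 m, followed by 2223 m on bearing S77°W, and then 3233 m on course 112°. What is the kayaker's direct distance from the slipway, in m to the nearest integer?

Leg 1 (164°, 2072 m): east 2072 sin 164° = 571.12, north 2072 cos 164° = -1991.73
Leg 2 (S77°W, 2223 m): east 2223 sin 257° = -2166.02, north 2223 cos 257° = -500.07
Leg 3 (112°, 3233 m): east 3233 sin 112° = 2997.59, north 3233 cos 112° = -1211.10
Net: 1402.68 east, -3702.90 north. Distance = √((1402.68)² + (-3702.90)²) = 3959.673 m.

3960 m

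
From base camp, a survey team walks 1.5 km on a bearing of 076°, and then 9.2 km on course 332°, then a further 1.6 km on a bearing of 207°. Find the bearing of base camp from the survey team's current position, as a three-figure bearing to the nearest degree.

153°

Leg 1 (076°, 1.5 km): east 1.5 sin 76° = 1.46, north 1.5 cos 76° = 0.36
Leg 2 (332°, 9.2 km): east 9.2 sin 332° = -4.32, north 9.2 cos 332° = 8.12
Leg 3 (207°, 1.6 km): east 1.6 sin 207° = -0.73, north 1.6 cos 207° = -1.43
Net displacement: -3.59 east, 7.06 north. Direction back to start is (3.59, -7.06): bearing = atan2(3.59, -7.06) mod 360° = 153.05° ≈ 153°.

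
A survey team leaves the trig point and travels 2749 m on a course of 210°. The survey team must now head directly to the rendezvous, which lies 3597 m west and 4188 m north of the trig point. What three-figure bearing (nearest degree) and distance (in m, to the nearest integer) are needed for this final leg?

341°, 6935 m

Leg 1 (210°, 2749 m): east 2749 sin 210° = -1374.50, north 2749 cos 210° = -2380.70
Current position: (-1374.50, -2380.70). Target: (-3597, 4188). Remaining: Δeast = -2222.50, Δnorth = 6568.70.
Bearing = atan2(-2222.50, 6568.70) mod 360° = 341.31°; distance = √((-2222.50)² + (6568.70)²) = 6934.506 m.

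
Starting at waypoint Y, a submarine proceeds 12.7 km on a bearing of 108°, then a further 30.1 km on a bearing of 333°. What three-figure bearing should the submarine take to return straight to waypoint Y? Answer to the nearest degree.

Leg 1 (108°, 12.7 km): east 12.7 sin 108° = 12.08, north 12.7 cos 108° = -3.92
Leg 2 (333°, 30.1 km): east 30.1 sin 333° = -13.67, north 30.1 cos 333° = 26.82
Net displacement: -1.59 east, 22.89 north. Direction back to start is (1.59, -22.89): bearing = atan2(1.59, -22.89) mod 360° = 176.04° ≈ 176°.

176°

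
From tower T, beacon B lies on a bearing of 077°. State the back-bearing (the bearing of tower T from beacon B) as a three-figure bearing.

257°

Back-bearing = 077° + 180° = 257°.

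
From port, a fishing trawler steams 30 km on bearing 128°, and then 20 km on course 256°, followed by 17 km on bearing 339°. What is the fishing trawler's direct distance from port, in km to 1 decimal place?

Leg 1 (128°, 30 km): east 30 sin 128° = 23.64, north 30 cos 128° = -18.47
Leg 2 (256°, 20 km): east 20 sin 256° = -19.41, north 20 cos 256° = -4.84
Leg 3 (339°, 17 km): east 17 sin 339° = -6.09, north 17 cos 339° = 15.87
Net: -1.86 east, -7.44 north. Distance = √((-1.86)² + (-7.44)²) = 7.666 km.

7.7 km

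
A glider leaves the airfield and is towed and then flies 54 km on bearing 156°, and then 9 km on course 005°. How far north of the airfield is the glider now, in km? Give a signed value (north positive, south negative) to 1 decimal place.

Leg 1 (156°, 54 km): east 54 sin 156° = 21.96, north 54 cos 156° = -49.33
Leg 2 (005°, 9 km): east 9 sin 5° = 0.78, north 9 cos 5° = 8.97
Net north component: -40.37 km.

-40.4 km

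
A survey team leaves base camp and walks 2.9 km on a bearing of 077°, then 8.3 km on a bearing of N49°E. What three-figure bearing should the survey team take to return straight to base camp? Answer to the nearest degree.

Leg 1 (077°, 2.9 km): east 2.9 sin 77° = 2.83, north 2.9 cos 77° = 0.65
Leg 2 (N49°E, 8.3 km): east 8.3 sin 49° = 6.26, north 8.3 cos 49° = 5.45
Net displacement: 9.09 east, 6.10 north. Direction back to start is (-9.09, -6.10): bearing = atan2(-9.09, -6.10) mod 360° = 236.15° ≈ 236°.

236°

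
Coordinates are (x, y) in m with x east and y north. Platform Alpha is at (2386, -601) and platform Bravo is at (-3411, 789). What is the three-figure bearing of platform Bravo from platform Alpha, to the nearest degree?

283°

Δeast = -3411 − 2386 = -5797.00; Δnorth = 789 − -601 = 1390.00.
Bearing = atan2(Δeast, Δnorth) mod 360° = 283.48° ≈ 283°.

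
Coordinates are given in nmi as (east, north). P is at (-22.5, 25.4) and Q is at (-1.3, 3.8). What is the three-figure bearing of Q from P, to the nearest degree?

Δeast = -1.3 − -22.5 = 21.20; Δnorth = 3.8 − 25.4 = -21.60.
Bearing = atan2(Δeast, Δnorth) mod 360° = 135.54° ≈ 136°.

136°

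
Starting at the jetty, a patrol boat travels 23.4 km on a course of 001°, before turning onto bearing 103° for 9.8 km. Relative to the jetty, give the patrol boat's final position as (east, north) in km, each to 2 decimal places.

Leg 1 (001°, 23.4 km): east 23.4 sin 1° = 0.41, north 23.4 cos 1° = 23.40
Leg 2 (103°, 9.8 km): east 9.8 sin 103° = 9.55, north 9.8 cos 103° = -2.20
Summing: 9.96 km east, 21.19 km north → (9.96, 21.19).

(9.96, 21.19)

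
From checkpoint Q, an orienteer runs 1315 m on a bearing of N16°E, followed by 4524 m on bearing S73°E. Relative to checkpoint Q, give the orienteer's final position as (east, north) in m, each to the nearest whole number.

Leg 1 (N16°E, 1315 m): east 1315 sin 16° = 362.46, north 1315 cos 16° = 1264.06
Leg 2 (S73°E, 4524 m): east 4524 sin 107° = 4326.32, north 4524 cos 107° = -1322.69
Summing: 4688.79 m east, -58.63 m north → (4689, -59).

(4689, -59)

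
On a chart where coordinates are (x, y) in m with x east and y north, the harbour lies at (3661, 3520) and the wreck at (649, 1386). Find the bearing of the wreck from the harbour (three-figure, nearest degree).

235°

Δeast = 649 − 3661 = -3012.00; Δnorth = 1386 − 3520 = -2134.00.
Bearing = atan2(Δeast, Δnorth) mod 360° = 234.68° ≈ 235°.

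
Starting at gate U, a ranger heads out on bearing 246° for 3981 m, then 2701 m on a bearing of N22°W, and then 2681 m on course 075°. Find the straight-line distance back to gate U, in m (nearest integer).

2595 m

Leg 1 (246°, 3981 m): east 3981 sin 246° = -3636.82, north 3981 cos 246° = -1619.22
Leg 2 (N22°W, 2701 m): east 2701 sin 338° = -1011.81, north 2701 cos 338° = 2504.32
Leg 3 (075°, 2681 m): east 2681 sin 75° = 2589.65, north 2681 cos 75° = 693.89
Net: -2058.99 east, 1579.00 north. Distance = √((-2058.99)² + (1579.00)²) = 2594.740 m.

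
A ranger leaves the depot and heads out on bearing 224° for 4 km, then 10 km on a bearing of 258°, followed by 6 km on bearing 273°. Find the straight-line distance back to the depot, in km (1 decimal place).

Leg 1 (224°, 4 km): east 4 sin 224° = -2.78, north 4 cos 224° = -2.88
Leg 2 (258°, 10 km): east 10 sin 258° = -9.78, north 10 cos 258° = -2.08
Leg 3 (273°, 6 km): east 6 sin 273° = -5.99, north 6 cos 273° = 0.31
Net: -18.55 east, -4.64 north. Distance = √((-18.55)² + (-4.64)²) = 19.124 km.

19.1 km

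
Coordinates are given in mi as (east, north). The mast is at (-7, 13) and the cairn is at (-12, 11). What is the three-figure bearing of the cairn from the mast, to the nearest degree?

Δeast = -12 − -7 = -5.00; Δnorth = 11 − 13 = -2.00.
Bearing = atan2(Δeast, Δnorth) mod 360° = 248.20° ≈ 248°.

248°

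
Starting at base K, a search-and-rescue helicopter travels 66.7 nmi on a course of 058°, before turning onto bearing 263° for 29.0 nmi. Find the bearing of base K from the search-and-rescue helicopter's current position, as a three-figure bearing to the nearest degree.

Leg 1 (058°, 66.7 nmi): east 66.7 sin 58° = 56.56, north 66.7 cos 58° = 35.35
Leg 2 (263°, 29.0 nmi): east 29.0 sin 263° = -28.78, north 29.0 cos 263° = -3.53
Net displacement: 27.78 east, 31.81 north. Direction back to start is (-27.78, -31.81): bearing = atan2(-27.78, -31.81) mod 360° = 221.13° ≈ 221°.

221°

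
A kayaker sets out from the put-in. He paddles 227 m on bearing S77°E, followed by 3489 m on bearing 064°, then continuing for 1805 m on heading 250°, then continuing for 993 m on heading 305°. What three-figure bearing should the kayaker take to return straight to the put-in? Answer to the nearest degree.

211°

Leg 1 (S77°E, 227 m): east 227 sin 103° = 221.18, north 227 cos 103° = -51.06
Leg 2 (064°, 3489 m): east 3489 sin 64° = 3135.89, north 3489 cos 64° = 1529.48
Leg 3 (250°, 1805 m): east 1805 sin 250° = -1696.15, north 1805 cos 250° = -617.35
Leg 4 (305°, 993 m): east 993 sin 305° = -813.42, north 993 cos 305° = 569.56
Net displacement: 847.51 east, 1430.63 north. Direction back to start is (-847.51, -1430.63): bearing = atan2(-847.51, -1430.63) mod 360° = 210.64° ≈ 211°.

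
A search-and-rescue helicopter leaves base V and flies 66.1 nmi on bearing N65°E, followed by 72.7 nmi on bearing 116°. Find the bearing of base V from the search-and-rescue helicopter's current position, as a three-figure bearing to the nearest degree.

272°

Leg 1 (N65°E, 66.1 nmi): east 66.1 sin 65° = 59.91, north 66.1 cos 65° = 27.94
Leg 2 (116°, 72.7 nmi): east 72.7 sin 116° = 65.34, north 72.7 cos 116° = -31.87
Net displacement: 125.25 east, -3.93 north. Direction back to start is (-125.25, 3.93): bearing = atan2(-125.25, 3.93) mod 360° = 271.80° ≈ 272°.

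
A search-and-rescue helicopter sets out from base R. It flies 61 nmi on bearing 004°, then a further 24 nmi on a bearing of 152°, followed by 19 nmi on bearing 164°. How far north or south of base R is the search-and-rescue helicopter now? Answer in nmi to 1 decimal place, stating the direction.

21.4 nmi north

Leg 1 (004°, 61 nmi): east 61 sin 4° = 4.26, north 61 cos 4° = 60.85
Leg 2 (152°, 24 nmi): east 24 sin 152° = 11.27, north 24 cos 152° = -21.19
Leg 3 (164°, 19 nmi): east 19 sin 164° = 5.24, north 19 cos 164° = -18.26
Net north component: 21.40 nmi.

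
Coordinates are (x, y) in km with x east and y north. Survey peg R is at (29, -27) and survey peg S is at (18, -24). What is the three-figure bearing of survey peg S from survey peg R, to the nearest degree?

285°

Δeast = 18 − 29 = -11.00; Δnorth = -24 − -27 = 3.00.
Bearing = atan2(Δeast, Δnorth) mod 360° = 285.26° ≈ 285°.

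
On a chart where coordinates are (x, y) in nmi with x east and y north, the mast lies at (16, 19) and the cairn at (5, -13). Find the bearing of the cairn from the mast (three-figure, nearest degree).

199°

Δeast = 5 − 16 = -11.00; Δnorth = -13 − 19 = -32.00.
Bearing = atan2(Δeast, Δnorth) mod 360° = 198.97° ≈ 199°.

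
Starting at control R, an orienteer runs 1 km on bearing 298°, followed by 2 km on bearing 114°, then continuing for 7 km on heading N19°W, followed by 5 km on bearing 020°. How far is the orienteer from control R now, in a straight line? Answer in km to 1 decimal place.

11.0 km

Leg 1 (298°, 1 km): east 1 sin 298° = -0.88, north 1 cos 298° = 0.47
Leg 2 (114°, 2 km): east 2 sin 114° = 1.83, north 2 cos 114° = -0.81
Leg 3 (N19°W, 7 km): east 7 sin 341° = -2.28, north 7 cos 341° = 6.62
Leg 4 (020°, 5 km): east 5 sin 20° = 1.71, north 5 cos 20° = 4.70
Net: 0.38 east, 10.97 north. Distance = √((0.38)² + (10.97)²) = 10.980 km.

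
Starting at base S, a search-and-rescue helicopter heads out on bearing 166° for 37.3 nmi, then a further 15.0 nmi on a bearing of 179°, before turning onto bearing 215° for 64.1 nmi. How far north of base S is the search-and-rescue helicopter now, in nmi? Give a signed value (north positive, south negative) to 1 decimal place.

Leg 1 (166°, 37.3 nmi): east 37.3 sin 166° = 9.02, north 37.3 cos 166° = -36.19
Leg 2 (179°, 15.0 nmi): east 15.0 sin 179° = 0.26, north 15.0 cos 179° = -15.00
Leg 3 (215°, 64.1 nmi): east 64.1 sin 215° = -36.77, north 64.1 cos 215° = -52.51
Net north component: -103.70 nmi.

-103.7 nmi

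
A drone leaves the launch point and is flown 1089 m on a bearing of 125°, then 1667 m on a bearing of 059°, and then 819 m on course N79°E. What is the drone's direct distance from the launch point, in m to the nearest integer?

3149 m

Leg 1 (125°, 1089 m): east 1089 sin 125° = 892.06, north 1089 cos 125° = -624.62
Leg 2 (059°, 1667 m): east 1667 sin 59° = 1428.90, north 1667 cos 59° = 858.57
Leg 3 (N79°E, 819 m): east 819 sin 79° = 803.95, north 819 cos 79° = 156.27
Net: 3124.91 east, 390.22 north. Distance = √((3124.91)² + (390.22)²) = 3149.177 m.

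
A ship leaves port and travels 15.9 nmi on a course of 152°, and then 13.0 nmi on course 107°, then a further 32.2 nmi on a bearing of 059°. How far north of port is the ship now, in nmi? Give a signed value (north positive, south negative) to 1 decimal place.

Leg 1 (152°, 15.9 nmi): east 15.9 sin 152° = 7.46, north 15.9 cos 152° = -14.04
Leg 2 (107°, 13.0 nmi): east 13.0 sin 107° = 12.43, north 13.0 cos 107° = -3.80
Leg 3 (059°, 32.2 nmi): east 32.2 sin 59° = 27.60, north 32.2 cos 59° = 16.58
Net north component: -1.26 nmi.

-1.3 nmi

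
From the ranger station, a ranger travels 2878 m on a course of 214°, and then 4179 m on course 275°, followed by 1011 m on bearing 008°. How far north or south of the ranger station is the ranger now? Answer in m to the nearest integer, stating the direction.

1021 m south

Leg 1 (214°, 2878 m): east 2878 sin 214° = -1609.36, north 2878 cos 214° = -2385.97
Leg 2 (275°, 4179 m): east 4179 sin 275° = -4163.10, north 4179 cos 275° = 364.22
Leg 3 (008°, 1011 m): east 1011 sin 8° = 140.70, north 1011 cos 8° = 1001.16
Net north component: -1020.59 m.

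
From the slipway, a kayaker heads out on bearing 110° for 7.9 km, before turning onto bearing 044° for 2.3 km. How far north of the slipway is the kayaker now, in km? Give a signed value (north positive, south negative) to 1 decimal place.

Leg 1 (110°, 7.9 km): east 7.9 sin 110° = 7.42, north 7.9 cos 110° = -2.70
Leg 2 (044°, 2.3 km): east 2.3 sin 44° = 1.60, north 2.3 cos 44° = 1.65
Net north component: -1.05 km.

-1.0 km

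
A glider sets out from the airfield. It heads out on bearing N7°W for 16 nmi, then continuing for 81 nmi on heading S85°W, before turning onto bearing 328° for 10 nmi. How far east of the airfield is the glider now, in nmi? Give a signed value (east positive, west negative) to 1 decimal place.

Leg 1 (N7°W, 16 nmi): east 16 sin 353° = -1.95, north 16 cos 353° = 15.88
Leg 2 (S85°W, 81 nmi): east 81 sin 265° = -80.69, north 81 cos 265° = -7.06
Leg 3 (328°, 10 nmi): east 10 sin 328° = -5.30, north 10 cos 328° = 8.48
Net east component: -87.94 nmi.

-87.9 nmi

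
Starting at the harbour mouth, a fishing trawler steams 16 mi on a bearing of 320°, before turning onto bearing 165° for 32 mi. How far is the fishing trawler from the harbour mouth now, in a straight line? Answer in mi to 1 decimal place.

Leg 1 (320°, 16 mi): east 16 sin 320° = -10.28, north 16 cos 320° = 12.26
Leg 2 (165°, 32 mi): east 32 sin 165° = 8.28, north 32 cos 165° = -30.91
Net: -2.00 east, -18.65 north. Distance = √((-2.00)² + (-18.65)²) = 18.760 mi.

18.8 mi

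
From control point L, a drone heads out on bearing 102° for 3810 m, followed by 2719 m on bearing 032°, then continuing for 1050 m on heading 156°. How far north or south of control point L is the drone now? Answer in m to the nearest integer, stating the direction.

Leg 1 (102°, 3810 m): east 3810 sin 102° = 3726.74, north 3810 cos 102° = -792.14
Leg 2 (032°, 2719 m): east 2719 sin 32° = 1440.85, north 2719 cos 32° = 2305.84
Leg 3 (156°, 1050 m): east 1050 sin 156° = 427.07, north 1050 cos 156° = -959.22
Net north component: 554.48 m.

554 m north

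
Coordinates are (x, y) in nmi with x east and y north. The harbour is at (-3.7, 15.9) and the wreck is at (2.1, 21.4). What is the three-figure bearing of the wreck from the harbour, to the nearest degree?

Δeast = 2.1 − -3.7 = 5.80; Δnorth = 21.4 − 15.9 = 5.50.
Bearing = atan2(Δeast, Δnorth) mod 360° = 46.52° ≈ 047°.

047°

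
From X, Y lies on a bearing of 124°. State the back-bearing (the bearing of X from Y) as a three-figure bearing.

304°

Back-bearing = 124° + 180° = 304°.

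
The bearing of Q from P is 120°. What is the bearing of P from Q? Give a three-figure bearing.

300°

Back-bearing = 120° + 180° = 300°.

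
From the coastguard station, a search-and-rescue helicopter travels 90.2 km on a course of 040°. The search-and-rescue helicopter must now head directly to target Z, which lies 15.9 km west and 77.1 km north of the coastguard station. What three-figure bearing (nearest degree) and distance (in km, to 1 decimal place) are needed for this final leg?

276°, 74.3 km

Leg 1 (040°, 90.2 km): east 90.2 sin 40° = 57.98, north 90.2 cos 40° = 69.10
Current position: (57.98, 69.10). Target: (-15.9, 77.1). Remaining: Δeast = -73.88, Δnorth = 8.00.
Bearing = atan2(-73.88, 8.00) mod 360° = 276.18°; distance = √((-73.88)² + (8.00)²) = 74.312 km.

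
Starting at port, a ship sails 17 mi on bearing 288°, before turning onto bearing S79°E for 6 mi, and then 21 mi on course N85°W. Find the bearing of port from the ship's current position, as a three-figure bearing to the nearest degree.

101°

Leg 1 (288°, 17 mi): east 17 sin 288° = -16.17, north 17 cos 288° = 5.25
Leg 2 (S79°E, 6 mi): east 6 sin 101° = 5.89, north 6 cos 101° = -1.14
Leg 3 (N85°W, 21 mi): east 21 sin 275° = -20.92, north 21 cos 275° = 1.83
Net displacement: -31.20 east, 5.94 north. Direction back to start is (31.20, -5.94): bearing = atan2(31.20, -5.94) mod 360° = 100.78° ≈ 101°.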